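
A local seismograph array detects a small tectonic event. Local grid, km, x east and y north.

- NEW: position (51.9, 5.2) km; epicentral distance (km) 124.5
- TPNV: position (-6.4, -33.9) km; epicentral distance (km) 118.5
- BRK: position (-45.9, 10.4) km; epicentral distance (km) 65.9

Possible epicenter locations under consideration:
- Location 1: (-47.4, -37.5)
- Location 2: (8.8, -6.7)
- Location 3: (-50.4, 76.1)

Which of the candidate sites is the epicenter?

Location 3

For each candidate, compare |candidate − station| to the reported distance:
Location 1: residuals NEW 16.4, TPNV 77.3, BRK 18.0 → max 77.3 km
Location 2: residuals NEW 79.8, TPNV 87.3, BRK 8.6 → max 87.3 km
Location 3: residuals NEW 0.0, TPNV 0.0, BRK 0.0 → max 0.0 km
Only Location 3 has all residuals ≈ 0.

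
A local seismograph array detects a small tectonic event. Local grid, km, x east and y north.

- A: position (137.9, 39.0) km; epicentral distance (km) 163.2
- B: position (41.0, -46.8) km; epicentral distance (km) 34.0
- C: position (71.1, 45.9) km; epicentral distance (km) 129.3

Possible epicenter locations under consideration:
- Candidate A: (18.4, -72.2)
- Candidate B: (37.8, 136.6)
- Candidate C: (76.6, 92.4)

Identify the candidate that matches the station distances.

For each candidate, compare |candidate − station| to the reported distance:
Candidate A: residuals A 0.0, B 0.0, C 0.0 → max 0.0 km
Candidate B: residuals A 23.4, B 149.4, C 32.7 → max 149.4 km
Candidate C: residuals A 81.9, B 109.7, C 82.5 → max 109.7 km
Only Candidate A has all residuals ≈ 0.

Candidate A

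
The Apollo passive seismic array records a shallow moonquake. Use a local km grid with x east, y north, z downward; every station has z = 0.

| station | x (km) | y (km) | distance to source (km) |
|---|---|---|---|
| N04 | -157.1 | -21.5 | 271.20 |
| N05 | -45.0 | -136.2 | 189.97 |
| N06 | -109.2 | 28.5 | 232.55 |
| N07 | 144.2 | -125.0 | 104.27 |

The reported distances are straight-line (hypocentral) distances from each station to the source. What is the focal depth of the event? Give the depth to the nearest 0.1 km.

Each station gives a sphere (x−x_i)² + (y−y_i)² + z² = d_i² (stations at z=0).
Subtracting the N04 sphere from N05 and N06: z² cancels, leaving linear equations in x and y:
224.2 x − 229.4 y = 32893.62
95.8 x + 100.0 y = 7064.17
Solving: x ≈ 110.592, y ≈ -35.305 km (keep extra digits for the depth step; rounded: 110.6, -35.3).
Then from the N04 sphere: z² = 271.20² − (x + 157.1)² − (y + 21.5)² with x = 110.592, y = -35.305, so z ≈ 41.229 ≈ 41.2 km.
Check against N07 (with the unrounded solution): distance 104.28 ≈ 104.27 km. ✓

z ≈ 41.2 km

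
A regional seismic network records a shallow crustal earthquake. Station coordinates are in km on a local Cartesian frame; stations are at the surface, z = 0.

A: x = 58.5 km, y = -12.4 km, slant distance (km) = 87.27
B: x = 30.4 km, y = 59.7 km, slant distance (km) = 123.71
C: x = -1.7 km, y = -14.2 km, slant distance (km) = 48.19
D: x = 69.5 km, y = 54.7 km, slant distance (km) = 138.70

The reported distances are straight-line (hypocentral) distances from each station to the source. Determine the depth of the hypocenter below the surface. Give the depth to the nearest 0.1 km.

26.2 km

Each station gives a sphere (x−x_i)² + (y−y_i)² + z² = d_i² (stations at z=0).
Subtracting the A sphere from B and C: z² cancels, leaving linear equations in x and y:
-56.2 x + 144.2 y = -6775.87
-120.4 x − 3.6 y = 1922.30
Solving: x ≈ -14.393, y ≈ -52.599 km (keep extra digits for the depth step; rounded: -14.4, -52.6).
Then from the A sphere: z² = 87.27² − (x − 58.5)² − (y + 12.4)² with x = -14.393, y = -52.599, so z ≈ 26.205 ≈ 26.2 km.
Check against D (with the unrounded solution): distance 138.70 ≈ 138.70 km. ✓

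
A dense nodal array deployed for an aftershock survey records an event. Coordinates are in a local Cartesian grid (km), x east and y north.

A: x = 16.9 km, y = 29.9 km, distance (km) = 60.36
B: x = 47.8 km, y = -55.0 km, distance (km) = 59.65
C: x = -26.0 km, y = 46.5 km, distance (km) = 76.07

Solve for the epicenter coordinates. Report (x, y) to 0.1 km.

-4.6 km east, -26.5 km north

Circle about each station: (x − 16.9)² + (y − 29.9)² = 60.36²; (x − 47.8)² + (y + 55.0)² = 59.65²; (x + 26.0)² + (y − 46.5)² = 76.07².
Subtracting pairs of circle equations eliminates x²+y² and gives linear equations (the radical axes):
61.8 x − 169.8 y = 4215.43
-85.8 x + 33.2 y = -484.69
Solving the 2×2 system: x ≈ -4.6, y ≈ -26.5 km.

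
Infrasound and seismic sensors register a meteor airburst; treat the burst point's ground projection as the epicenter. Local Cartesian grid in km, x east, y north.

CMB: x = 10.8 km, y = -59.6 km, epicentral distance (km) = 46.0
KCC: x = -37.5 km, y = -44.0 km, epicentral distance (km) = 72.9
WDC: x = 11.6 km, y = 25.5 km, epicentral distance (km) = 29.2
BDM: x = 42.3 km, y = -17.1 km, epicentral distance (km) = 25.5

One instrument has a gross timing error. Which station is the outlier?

CMB

Solve using three stations at a time. Using KCC, WDC, BDM (subtract circle equations pairwise → linear system) gives (x, y) ≈ (21.9, -1.8).
Distances from that point to each station vs reported:
  CMB: calculated 58.9 vs reported 46.0 → residual 12.9 km
  KCC: calculated 72.9 vs reported 72.9 → residual 0.0 km
  WDC: calculated 29.2 vs reported 29.2 → residual 0.0 km
  BDM: calculated 25.5 vs reported 25.5 → residual 0.0 km
KCC, WDC, BDM are mutually consistent (residuals ≈ 0); CMB is off by 12.9 km.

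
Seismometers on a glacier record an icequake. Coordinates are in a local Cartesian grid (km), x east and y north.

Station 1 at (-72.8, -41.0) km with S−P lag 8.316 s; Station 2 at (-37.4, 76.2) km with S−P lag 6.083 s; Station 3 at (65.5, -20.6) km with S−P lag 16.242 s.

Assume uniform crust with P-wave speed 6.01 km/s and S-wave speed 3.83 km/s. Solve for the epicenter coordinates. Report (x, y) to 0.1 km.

x ≈ -93.2 km, y ≈ 44.4 km

Distance from S−P lag: d = Δt · v_P v_S / (v_P − v_S) = Δt · (6.01·3.83)/(6.01−3.83) ≈ 10.5589·Δt.
So d_Station 1 = 87.81, d_Station 2 = 64.23, d_Station 3 = 171.50 km.
Circle about each station: (x + 72.8)² + (y + 41.0)² = 87.81²; (x + 37.4)² + (y − 76.2)² = 64.23²; (x − 65.5)² + (y + 20.6)² = 171.50².
Subtracting pairs of circle equations eliminates x²+y² and gives linear equations (the radical axes):
70.8 x + 234.4 y = 3809.46
276.6 x + 40.8 y = -23967.88
Solving the 2×2 system: x ≈ -93.2, y ≈ 44.4 km.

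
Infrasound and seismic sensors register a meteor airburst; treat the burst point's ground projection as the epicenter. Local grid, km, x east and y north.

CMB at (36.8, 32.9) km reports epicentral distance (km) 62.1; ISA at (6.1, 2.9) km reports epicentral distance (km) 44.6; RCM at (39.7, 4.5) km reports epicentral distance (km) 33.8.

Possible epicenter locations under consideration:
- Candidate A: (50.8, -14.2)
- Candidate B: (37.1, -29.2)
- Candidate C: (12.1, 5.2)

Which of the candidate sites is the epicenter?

Candidate B

For each candidate, compare |candidate − station| to the reported distance:
Candidate A: residuals CMB 13.0, ISA 3.3, RCM 12.1 → max 13.0 km
Candidate B: residuals CMB 0.0, ISA 0.0, RCM 0.0 → max 0.0 km
Candidate C: residuals CMB 25.0, ISA 38.2, RCM 6.2 → max 38.2 km
Only Candidate B has all residuals ≈ 0.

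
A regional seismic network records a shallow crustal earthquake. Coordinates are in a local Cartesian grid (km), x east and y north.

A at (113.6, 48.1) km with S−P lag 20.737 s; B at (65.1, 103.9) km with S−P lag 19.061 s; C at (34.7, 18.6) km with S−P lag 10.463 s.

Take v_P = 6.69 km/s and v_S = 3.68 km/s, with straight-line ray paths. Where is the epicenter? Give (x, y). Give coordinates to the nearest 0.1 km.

Distance from S−P lag: d = Δt · v_P v_S / (v_P − v_S) = Δt · (6.69·3.68)/(6.69−3.68) ≈ 8.1791·Δt.
So d_A = 169.61, d_B = 155.90, d_C = 85.58 km.
Circle about each station: (x − 113.6)² + (y − 48.1)² = 169.61²; (x − 65.1)² + (y − 103.9)² = 155.90²; (x − 34.7)² + (y − 18.6)² = 85.58².
Subtracting pairs of circle equations eliminates x²+y² and gives linear equations (the radical axes):
-97.0 x + 111.6 y = 4277.39
-157.8 x − 59.0 y = 7775.10
Solving the 2×2 system: x ≈ -48.0, y ≈ -3.4 km.
Check against A (with the unrounded x, y): √((x − 113.6)²+(y − 48.1)²) = 169.61 ≈ 169.61 km. ✓

(-48.0, -3.4)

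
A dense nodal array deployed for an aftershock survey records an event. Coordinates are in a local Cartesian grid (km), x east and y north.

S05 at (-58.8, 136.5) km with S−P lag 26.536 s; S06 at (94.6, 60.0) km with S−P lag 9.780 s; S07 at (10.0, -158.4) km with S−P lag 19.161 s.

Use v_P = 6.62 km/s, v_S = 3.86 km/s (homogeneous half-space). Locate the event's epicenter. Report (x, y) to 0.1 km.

x ≈ 126.6 km, y ≈ -24.7 km

Distance from S−P lag: d = Δt · v_P v_S / (v_P − v_S) = Δt · (6.62·3.86)/(6.62−3.86) ≈ 9.2584·Δt.
So d_S05 = 245.68, d_S06 = 90.55, d_S07 = 177.40 km.
Circle about each station: (x + 58.8)² + (y − 136.5)² = 245.68²; (x − 94.6)² + (y − 60.0)² = 90.55²; (x − 10.0)² + (y + 158.4)² = 177.40².
Subtracting the S05 equation from the S06 and S07 equations removes the quadratic terms:
306.8 x − 153.0 y = 42618.83
137.6 x − 589.8 y = 31988.77
Solving the 2×2 system: x ≈ 126.6, y ≈ -24.7 km.
Check against S05 (with the unrounded x, y): √((x + 58.8)²+(y − 136.5)²) = 245.68 ≈ 245.68 km. ✓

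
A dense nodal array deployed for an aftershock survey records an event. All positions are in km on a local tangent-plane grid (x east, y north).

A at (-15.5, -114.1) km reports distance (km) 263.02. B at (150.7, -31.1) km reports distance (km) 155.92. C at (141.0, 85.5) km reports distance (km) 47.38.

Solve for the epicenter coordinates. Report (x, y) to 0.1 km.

Circle about each station: (x + 15.5)² + (y + 114.1)² = 263.02²; (x − 150.7)² + (y + 31.1)² = 155.92²; (x − 141.0)² + (y − 85.5)² = 47.38².
Subtracting the A equation from the B and C equations removes the quadratic terms:
332.4 x + 166.0 y = 55287.11
313.0 x + 399.2 y = 80866.85
Solving the 2×2 system: x ≈ 107.1, y ≈ 118.6 km.

107.1 km east, 118.6 km north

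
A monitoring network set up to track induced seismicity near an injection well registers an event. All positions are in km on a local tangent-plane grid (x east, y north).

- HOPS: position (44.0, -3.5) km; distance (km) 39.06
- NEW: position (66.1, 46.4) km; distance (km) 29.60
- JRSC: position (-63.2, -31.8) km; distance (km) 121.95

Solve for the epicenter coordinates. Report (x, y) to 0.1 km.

Circle about each station: (x − 44.0)² + (y + 3.5)² = 39.06²; (x − 66.1)² + (y − 46.4)² = 29.60²; (x + 63.2)² + (y + 31.8)² = 121.95².
Subtracting the HOPS equation from the NEW and JRSC equations removes the quadratic terms:
44.2 x + 99.8 y = 5223.44
-214.4 x − 56.6 y = -10288.89
Solving the 2×2 system: x ≈ 38.7, y ≈ 35.2 km.

38.7 km east, 35.2 km north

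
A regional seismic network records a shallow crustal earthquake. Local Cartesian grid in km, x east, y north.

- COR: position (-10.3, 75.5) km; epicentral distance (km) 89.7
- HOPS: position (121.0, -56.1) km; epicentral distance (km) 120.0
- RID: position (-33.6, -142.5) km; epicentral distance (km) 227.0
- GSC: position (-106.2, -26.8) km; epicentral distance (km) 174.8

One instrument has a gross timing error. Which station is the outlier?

Solve using three stations at a time. Using COR, HOPS, RID (subtract circle equations pairwise → linear system) gives (x, y) ≈ (77.2, 55.6).
Distances from that point to each station vs reported:
  COR: calculated 89.7 vs reported 89.7 → residual 0.0 km
  HOPS: calculated 120.0 vs reported 120.0 → residual 0.0 km
  RID: calculated 227.0 vs reported 227.0 → residual 0.0 km
  GSC: calculated 201.1 vs reported 174.8 → residual 26.3 km
COR, HOPS, RID are mutually consistent (residuals ≈ 0); GSC is off by 26.3 km.

GSC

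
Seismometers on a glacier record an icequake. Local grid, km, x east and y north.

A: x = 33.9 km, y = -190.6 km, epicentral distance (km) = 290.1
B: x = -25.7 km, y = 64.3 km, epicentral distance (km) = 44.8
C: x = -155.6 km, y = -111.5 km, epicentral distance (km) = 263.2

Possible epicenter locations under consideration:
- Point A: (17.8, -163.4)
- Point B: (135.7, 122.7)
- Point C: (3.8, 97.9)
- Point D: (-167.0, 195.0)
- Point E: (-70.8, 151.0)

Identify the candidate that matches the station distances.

Point C

For each candidate, compare |candidate − station| to the reported distance:
Point A: residuals A 258.5, B 187.0, C 82.2 → max 258.5 km
Point B: residuals A 39.3, B 126.8, C 110.6 → max 126.8 km
Point C: residuals A 0.0, B 0.1, C 0.0 → max 0.1 km
Point D: residuals A 144.7, B 147.7, C 43.5 → max 147.7 km
Point E: residuals A 67.2, B 52.9, C 12.7 → max 67.2 km
Only Point C has all residuals ≈ 0.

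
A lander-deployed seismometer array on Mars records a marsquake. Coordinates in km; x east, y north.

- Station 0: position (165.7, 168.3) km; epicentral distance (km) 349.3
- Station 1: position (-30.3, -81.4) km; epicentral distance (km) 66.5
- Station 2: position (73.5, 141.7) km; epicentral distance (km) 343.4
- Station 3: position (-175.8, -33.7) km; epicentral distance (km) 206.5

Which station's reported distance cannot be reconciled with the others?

Solve using three stations at a time. Using Station 0, Station 1, Station 3 (subtract circle equations pairwise → linear system) gives (x, y) ≈ (1.3, -139.9).
Distances from that point to each station vs reported:
  Station 0: calculated 349.3 vs reported 349.3 → residual 0.0 km
  Station 1: calculated 66.5 vs reported 66.5 → residual 0.0 km
  Station 2: calculated 290.7 vs reported 343.4 → residual 52.7 km
  Station 3: calculated 206.5 vs reported 206.5 → residual 0.0 km
Station 0, Station 1, Station 3 are mutually consistent (residuals ≈ 0); Station 2 is off by 52.7 km.

Station 2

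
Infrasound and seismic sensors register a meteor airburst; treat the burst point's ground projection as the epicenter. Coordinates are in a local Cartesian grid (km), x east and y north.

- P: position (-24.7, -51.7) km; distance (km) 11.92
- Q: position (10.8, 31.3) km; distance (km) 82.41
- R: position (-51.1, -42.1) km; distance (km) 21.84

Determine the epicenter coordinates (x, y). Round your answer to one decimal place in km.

Circle about each station: (x + 24.7)² + (y + 51.7)² = 11.92²; (x − 10.8)² + (y − 31.3)² = 82.41²; (x + 51.1)² + (y + 42.1)² = 21.84².
Subtracting the P equation from the Q and R equations removes the quadratic terms:
71.0 x + 166.0 y = -8835.97
-52.8 x + 19.2 y = 765.74
Solving the 2×2 system: x ≈ -29.3, y ≈ -40.7 km.
Check against P (with the unrounded x, y): √((x + 24.7)²+(y + 51.7)²) = 11.93 ≈ 11.92 km. ✓

-29.3 km east, -40.7 km north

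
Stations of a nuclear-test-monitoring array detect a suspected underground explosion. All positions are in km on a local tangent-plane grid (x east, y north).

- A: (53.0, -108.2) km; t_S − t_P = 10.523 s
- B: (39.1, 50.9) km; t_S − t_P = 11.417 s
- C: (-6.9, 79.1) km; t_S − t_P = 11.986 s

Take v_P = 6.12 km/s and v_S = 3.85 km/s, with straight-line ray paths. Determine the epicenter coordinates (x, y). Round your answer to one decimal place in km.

x ≈ -34.1 km, y ≈ -42.3 km

Distance from S−P lag: d = Δt · v_P v_S / (v_P − v_S) = Δt · (6.12·3.85)/(6.12−3.85) ≈ 10.3797·Δt.
So d_A = 109.23, d_B = 118.51, d_C = 124.41 km.
Circle about each station: (x − 53.0)² + (y + 108.2)² = 109.23²; (x − 39.1)² + (y − 50.9)² = 118.51²; (x + 6.9)² + (y − 79.1)² = 124.41².
Subtracting the A equation from the B and C equations removes the quadratic terms:
-27.8 x + 318.2 y = -12510.05
-119.8 x + 374.6 y = -11758.48
Solving the 2×2 system: x ≈ -34.1, y ≈ -42.3 km.
Check against A (with the unrounded x, y): √((x − 53.0)²+(y + 108.2)²) = 109.22 ≈ 109.23 km. ✓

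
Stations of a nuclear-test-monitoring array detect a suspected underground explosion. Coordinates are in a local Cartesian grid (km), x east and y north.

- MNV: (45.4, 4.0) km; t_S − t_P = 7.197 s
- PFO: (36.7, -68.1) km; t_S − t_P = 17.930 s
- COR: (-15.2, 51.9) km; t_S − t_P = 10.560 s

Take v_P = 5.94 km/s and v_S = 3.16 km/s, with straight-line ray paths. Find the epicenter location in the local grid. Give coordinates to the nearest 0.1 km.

x ≈ 56.1 km, y ≈ 51.4 km

Distance from S−P lag: d = Δt · v_P v_S / (v_P − v_S) = Δt · (5.94·3.16)/(5.94−3.16) ≈ 6.7519·Δt.
So d_MNV = 48.59, d_PFO = 121.06, d_COR = 71.30 km.
Circle about each station: (x − 45.4)² + (y − 4.0)² = 48.59²; (x − 36.7)² + (y + 68.1)² = 121.06²; (x + 15.2)² + (y − 51.9)² = 71.30².
Subtracting the MNV equation from the PFO and COR equations removes the quadratic terms:
-17.4 x − 144.2 y = -8387.20
-121.2 x + 95.8 y = -1875.21
Solving the 2×2 system: x ≈ 56.1, y ≈ 51.4 km.
Check against MNV (with the unrounded x, y): √((x − 45.4)²+(y − 4.0)²) = 48.59 ≈ 48.59 km. ✓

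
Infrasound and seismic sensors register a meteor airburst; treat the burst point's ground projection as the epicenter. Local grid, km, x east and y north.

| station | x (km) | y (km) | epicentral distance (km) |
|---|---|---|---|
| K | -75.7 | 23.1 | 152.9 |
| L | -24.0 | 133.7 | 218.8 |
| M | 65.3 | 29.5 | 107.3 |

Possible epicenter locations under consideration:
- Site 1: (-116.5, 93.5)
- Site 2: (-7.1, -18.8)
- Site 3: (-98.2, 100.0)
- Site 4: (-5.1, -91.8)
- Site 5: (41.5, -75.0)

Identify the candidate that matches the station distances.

Site 5

For each candidate, compare |candidate − station| to the reported distance:
Site 1: residuals K 71.5, L 117.9, M 85.4 → max 117.9 km
Site 2: residuals K 72.5, L 65.4, M 20.3 → max 72.5 km
Site 3: residuals K 72.8, L 137.3, M 70.8 → max 137.3 km
Site 4: residuals K 18.0, L 7.5, M 32.9 → max 32.9 km
Site 5: residuals K 0.1, L 0.1, M 0.1 → max 0.1 km
Only Site 5 has all residuals ≈ 0.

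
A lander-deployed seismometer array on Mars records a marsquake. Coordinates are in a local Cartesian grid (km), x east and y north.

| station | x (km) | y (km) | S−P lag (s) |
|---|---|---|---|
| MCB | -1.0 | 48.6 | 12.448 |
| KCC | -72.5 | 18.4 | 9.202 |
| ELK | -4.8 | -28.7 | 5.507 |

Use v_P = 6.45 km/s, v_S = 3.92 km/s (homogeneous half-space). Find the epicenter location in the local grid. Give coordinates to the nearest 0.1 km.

-42.7 km east, -68.6 km north

Distance from S−P lag: d = Δt · v_P v_S / (v_P − v_S) = Δt · (6.45·3.92)/(6.45−3.92) ≈ 9.9937·Δt.
So d_MCB = 124.40, d_KCC = 91.96, d_ELK = 55.04 km.
Circle about each station: (x + 1.0)² + (y − 48.6)² = 124.40²; (x + 72.5)² + (y − 18.4)² = 91.96²; (x + 4.8)² + (y + 28.7)² = 55.04².
Subtracting the MCB equation from the KCC and ELK equations removes the quadratic terms:
-143.0 x − 60.4 y = 10250.57
-7.6 x − 154.6 y = 10929.73
Solving the 2×2 system: x ≈ -42.7, y ≈ -68.6 km.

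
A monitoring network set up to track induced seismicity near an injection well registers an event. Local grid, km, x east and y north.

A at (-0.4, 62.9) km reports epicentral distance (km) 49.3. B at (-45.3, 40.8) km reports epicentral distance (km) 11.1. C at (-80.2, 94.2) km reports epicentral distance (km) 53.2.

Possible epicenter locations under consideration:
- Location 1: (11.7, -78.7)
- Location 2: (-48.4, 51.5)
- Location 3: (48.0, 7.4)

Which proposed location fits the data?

For each candidate, compare |candidate − station| to the reported distance:
Location 1: residuals A 92.8, B 121.3, C 142.6 → max 142.6 km
Location 2: residuals A 0.0, B 0.0, C 0.0 → max 0.0 km
Location 3: residuals A 24.3, B 88.0, C 101.6 → max 101.6 km
Only Location 2 has all residuals ≈ 0.

Location 2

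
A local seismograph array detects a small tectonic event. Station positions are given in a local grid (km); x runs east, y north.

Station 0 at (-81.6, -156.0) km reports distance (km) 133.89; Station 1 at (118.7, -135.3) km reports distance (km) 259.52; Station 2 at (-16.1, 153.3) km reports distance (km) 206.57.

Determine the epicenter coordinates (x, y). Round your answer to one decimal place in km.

x ≈ -117.1 km, y ≈ -26.9 km

Circle about each station: (x + 81.6)² + (y + 156.0)² = 133.89²; (x − 118.7)² + (y + 135.3)² = 259.52²; (x + 16.1)² + (y − 153.3)² = 206.57².
Subtracting the Station 0 equation from the Station 1 and Station 2 equations removes the quadratic terms:
400.6 x + 41.4 y = -48022.88
131.0 x + 618.6 y = -31979.09
Solving the 2×2 system: x ≈ -117.1, y ≈ -26.9 km.
Check against Station 0 (with the unrounded x, y): √((x + 81.6)²+(y + 156.0)²) = 133.89 ≈ 133.89 km. ✓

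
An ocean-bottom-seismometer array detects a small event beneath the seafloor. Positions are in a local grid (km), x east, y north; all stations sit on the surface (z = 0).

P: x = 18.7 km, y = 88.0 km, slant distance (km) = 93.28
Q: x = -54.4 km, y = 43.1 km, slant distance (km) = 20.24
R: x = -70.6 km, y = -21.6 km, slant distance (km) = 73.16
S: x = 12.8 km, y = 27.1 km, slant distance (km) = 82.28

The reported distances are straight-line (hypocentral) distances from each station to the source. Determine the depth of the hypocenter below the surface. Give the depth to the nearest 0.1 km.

Each station gives a sphere (x−x_i)² + (y−y_i)² + z² = d_i² (stations at z=0).
Subtracting the P sphere from Q and R: z² cancels, leaving linear equations in x and y:
-146.2 x − 89.8 y = 5014.78
-178.6 x − 219.2 y = 706.00
Solving: x ≈ -64.705, y ≈ 49.499 km (keep extra digits for the depth step; rounded: -64.7, 49.5).
Then from the P sphere: z² = 93.28² − (x − 18.7)² − (y − 88.0)² with x = -64.705, y = 49.499, so z ≈ 16.200 ≈ 16.2 km.

z ≈ 16.2 km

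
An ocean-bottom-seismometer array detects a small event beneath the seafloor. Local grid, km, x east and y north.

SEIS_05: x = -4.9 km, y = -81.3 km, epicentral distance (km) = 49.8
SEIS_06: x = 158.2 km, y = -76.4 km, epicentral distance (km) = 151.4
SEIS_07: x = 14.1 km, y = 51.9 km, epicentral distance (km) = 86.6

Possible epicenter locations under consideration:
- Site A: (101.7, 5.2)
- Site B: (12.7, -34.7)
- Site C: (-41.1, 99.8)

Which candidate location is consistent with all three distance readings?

Site B

For each candidate, compare |candidate − station| to the reported distance:
Site A: residuals SEIS_05 87.5, SEIS_06 52.1, SEIS_07 12.7 → max 87.5 km
Site B: residuals SEIS_05 0.0, SEIS_06 0.0, SEIS_07 0.0 → max 0.0 km
Site C: residuals SEIS_05 134.9, SEIS_06 114.6, SEIS_07 13.5 → max 134.9 km
Only Site B has all residuals ≈ 0.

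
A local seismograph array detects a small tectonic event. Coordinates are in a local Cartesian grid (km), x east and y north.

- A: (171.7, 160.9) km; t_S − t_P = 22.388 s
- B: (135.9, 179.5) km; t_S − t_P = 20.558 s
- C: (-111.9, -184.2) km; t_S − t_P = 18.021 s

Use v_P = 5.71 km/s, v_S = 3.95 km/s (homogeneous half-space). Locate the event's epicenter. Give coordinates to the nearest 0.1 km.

Distance from S−P lag: d = Δt · v_P v_S / (v_P − v_S) = Δt · (5.71·3.95)/(5.71−3.95) ≈ 12.8151·Δt.
So d_A = 286.90, d_B = 263.45, d_C = 230.94 km.
Circle about each station: (x − 171.7)² + (y − 160.9)² = 286.90²; (x − 135.9)² + (y − 179.5)² = 263.45²; (x + 111.9)² + (y + 184.2)² = 230.94².
Subtracting the A equation from the B and C equations removes the quadratic terms:
-71.6 x + 37.2 y = 8225.07
-567.2 x − 690.2 y = 20059.88
Solving the 2×2 system: x ≈ -91.1, y ≈ 45.8 km.
Check against A (with the unrounded x, y): √((x − 171.7)²+(y − 160.9)²) = 286.89 ≈ 286.90 km. ✓

x ≈ -91.1 km, y ≈ 45.8 km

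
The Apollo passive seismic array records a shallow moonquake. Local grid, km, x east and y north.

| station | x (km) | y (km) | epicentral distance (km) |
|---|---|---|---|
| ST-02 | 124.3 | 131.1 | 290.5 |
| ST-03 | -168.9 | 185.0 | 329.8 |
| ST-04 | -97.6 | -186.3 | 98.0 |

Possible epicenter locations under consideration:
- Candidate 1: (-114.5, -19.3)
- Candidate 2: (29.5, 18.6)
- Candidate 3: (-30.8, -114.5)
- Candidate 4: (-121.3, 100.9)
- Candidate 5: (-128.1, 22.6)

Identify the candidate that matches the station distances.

For each candidate, compare |candidate − station| to the reported distance:
Candidate 1: residuals ST-02 8.3, ST-03 118.4, ST-04 69.9 → max 118.4 km
Candidate 2: residuals ST-02 143.4, ST-03 70.9, ST-04 143.1 → max 143.4 km
Candidate 3: residuals ST-02 0.0, ST-03 0.0, ST-04 0.1 → max 0.1 km
Candidate 4: residuals ST-02 43.1, ST-03 233.2, ST-04 190.2 → max 233.2 km
Candidate 5: residuals ST-02 15.8, ST-03 162.4, ST-04 113.1 → max 162.4 km
Only Candidate 3 has all residuals ≈ 0.

Candidate 3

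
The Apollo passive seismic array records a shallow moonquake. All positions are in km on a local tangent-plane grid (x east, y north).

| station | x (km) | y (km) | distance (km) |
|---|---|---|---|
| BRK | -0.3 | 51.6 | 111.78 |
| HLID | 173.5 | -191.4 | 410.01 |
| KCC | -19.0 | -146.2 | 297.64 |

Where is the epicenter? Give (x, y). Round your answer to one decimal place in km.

x ≈ -54.6 km, y ≈ 149.3 km

Circle about each station: (x + 0.3)² + (y − 51.6)² = 111.78²; (x − 173.5)² + (y + 191.4)² = 410.01²; (x + 19.0)² + (y + 146.2)² = 297.64².
Subtracting pairs of circle equations eliminates x²+y² and gives linear equations (the radical axes):
347.6 x − 486.0 y = -91539.87
-37.4 x − 395.6 y = -57022.01
Solving the 2×2 system: x ≈ -54.6, y ≈ 149.3 km.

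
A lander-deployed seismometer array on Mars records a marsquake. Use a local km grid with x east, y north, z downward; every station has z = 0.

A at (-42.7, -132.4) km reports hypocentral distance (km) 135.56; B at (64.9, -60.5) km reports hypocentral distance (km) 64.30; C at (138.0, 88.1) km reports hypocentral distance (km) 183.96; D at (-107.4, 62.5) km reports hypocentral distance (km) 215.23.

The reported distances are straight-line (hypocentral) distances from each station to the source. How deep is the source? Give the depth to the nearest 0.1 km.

Each station gives a sphere (x−x_i)² + (y−y_i)² + z² = d_i² (stations at z=0).
Subtracting the A sphere from B and C: z² cancels, leaving linear equations in x and y:
215.2 x + 143.8 y = 2761.23
361.4 x + 441.0 y = -8012.21
Solving: x ≈ 55.198, y ≈ -63.403 km (keep extra digits for the depth step; rounded: 55.2, -63.4).
Then from the A sphere: z² = 135.56² − (x + 42.7)² − (y + 132.4)² with x = 55.198, y = -63.403, so z ≈ 63.497 ≈ 63.5 km.

63.5 km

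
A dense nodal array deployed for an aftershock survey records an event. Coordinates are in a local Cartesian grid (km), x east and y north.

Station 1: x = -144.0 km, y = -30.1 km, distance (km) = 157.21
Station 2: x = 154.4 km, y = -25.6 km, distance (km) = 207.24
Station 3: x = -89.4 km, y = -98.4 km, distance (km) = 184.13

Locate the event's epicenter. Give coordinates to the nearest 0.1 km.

x ≈ -26.9 km, y ≈ 74.8 km

Circle about each station: (x + 144.0)² + (y + 30.1)² = 157.21²; (x − 154.4)² + (y + 25.6)² = 207.24²; (x + 89.4)² + (y + 98.4)² = 184.13².
Subtracting the Station 1 equation from the Station 2 and Station 3 equations removes the quadratic terms:
596.8 x + 9.0 y = -15380.72
109.2 x − 136.6 y = -13155.96
Solving the 2×2 system: x ≈ -26.9, y ≈ 74.8 km.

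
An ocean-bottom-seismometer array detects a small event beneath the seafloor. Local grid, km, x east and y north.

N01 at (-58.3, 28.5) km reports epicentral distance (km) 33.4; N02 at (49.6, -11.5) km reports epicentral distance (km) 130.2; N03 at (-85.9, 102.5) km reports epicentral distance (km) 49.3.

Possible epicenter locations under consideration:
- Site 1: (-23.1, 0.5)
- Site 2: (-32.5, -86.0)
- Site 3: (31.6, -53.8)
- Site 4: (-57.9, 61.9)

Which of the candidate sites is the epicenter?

Site 4

For each candidate, compare |candidate − station| to the reported distance:
Site 1: residuals N01 11.6, N02 56.5, N03 70.5 → max 70.5 km
Site 2: residuals N01 84.0, N02 19.3, N03 146.6 → max 146.6 km
Site 3: residuals N01 88.5, N02 84.2, N03 146.2 → max 146.2 km
Site 4: residuals N01 0.0, N02 0.0, N03 0.0 → max 0.0 km
Only Site 4 has all residuals ≈ 0.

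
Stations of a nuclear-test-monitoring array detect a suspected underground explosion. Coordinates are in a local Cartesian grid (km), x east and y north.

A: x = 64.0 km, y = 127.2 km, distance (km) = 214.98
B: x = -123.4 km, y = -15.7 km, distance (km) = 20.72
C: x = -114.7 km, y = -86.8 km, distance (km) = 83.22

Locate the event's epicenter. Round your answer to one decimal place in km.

x ≈ -106.3 km, y ≈ -4.0 km

Circle about each station: (x − 64.0)² + (y − 127.2)² = 214.98²; (x + 123.4)² + (y + 15.7)² = 20.72²; (x + 114.7)² + (y + 86.8)² = 83.22².
Subtracting the A equation from the B and C equations removes the quadratic terms:
-374.8 x − 285.8 y = 40985.29
-357.4 x − 428.0 y = 39705.32
Solving the 2×2 system: x ≈ -106.3, y ≈ -4.0 km.
Check against A (with the unrounded x, y): √((x − 64.0)²+(y − 127.2)²) = 214.98 ≈ 214.98 km. ✓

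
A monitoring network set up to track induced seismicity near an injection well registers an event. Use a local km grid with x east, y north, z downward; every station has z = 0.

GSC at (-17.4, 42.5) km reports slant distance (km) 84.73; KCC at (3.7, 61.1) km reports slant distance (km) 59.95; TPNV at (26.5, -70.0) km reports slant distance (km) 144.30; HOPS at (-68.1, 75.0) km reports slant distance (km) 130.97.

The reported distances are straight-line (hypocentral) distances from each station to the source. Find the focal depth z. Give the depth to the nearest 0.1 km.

depth ≈ 8.1 km

Each station gives a sphere (x−x_i)² + (y−y_i)² + z² = d_i² (stations at z=0).
Subtracting the GSC sphere from KCC and TPNV: z² cancels, leaving linear equations in x and y:
42.2 x + 37.2 y = 5223.06
87.8 x − 225.0 y = -10150.08
Solving: x ≈ 62.503, y ≈ 69.501 km (keep extra digits for the depth step; rounded: 62.5, 69.5).
Then from the GSC sphere: z² = 84.73² − (x + 17.4)² − (y − 42.5)² with x = 62.503, y = 69.501, so z ≈ 8.101 ≈ 8.1 km.
Check against HOPS (with the unrounded solution): distance 130.97 ≈ 130.97 km. ✓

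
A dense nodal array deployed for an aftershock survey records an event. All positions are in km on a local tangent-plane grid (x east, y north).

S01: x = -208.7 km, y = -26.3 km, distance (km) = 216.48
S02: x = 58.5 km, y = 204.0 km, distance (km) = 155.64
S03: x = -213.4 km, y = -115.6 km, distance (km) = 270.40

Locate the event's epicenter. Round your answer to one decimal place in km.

(-12.7, 65.6)

Circle about each station: (x + 208.7)² + (y + 26.3)² = 216.48²; (x − 58.5)² + (y − 204.0)² = 155.64²; (x + 213.4)² + (y + 115.6)² = 270.40².
Subtracting the S01 equation from the S02 and S03 equations removes the quadratic terms:
534.4 x + 460.6 y = 23430.65
-9.4 x − 178.6 y = -11597.03
Solving the 2×2 system: x ≈ -12.7, y ≈ 65.6 km.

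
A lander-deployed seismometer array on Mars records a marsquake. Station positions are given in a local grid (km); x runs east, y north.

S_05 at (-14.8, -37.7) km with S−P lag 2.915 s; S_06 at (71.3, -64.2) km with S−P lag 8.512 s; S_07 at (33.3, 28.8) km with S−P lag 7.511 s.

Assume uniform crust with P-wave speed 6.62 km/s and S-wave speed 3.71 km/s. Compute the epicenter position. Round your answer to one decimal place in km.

Distance from S−P lag: d = Δt · v_P v_S / (v_P − v_S) = Δt · (6.62·3.71)/(6.62−3.71) ≈ 8.4399·Δt.
So d_S_05 = 24.60, d_S_06 = 71.84, d_S_07 = 63.39 km.
Circle about each station: (x + 14.8)² + (y + 37.7)² = 24.60²; (x − 71.3)² + (y + 64.2)² = 71.84²; (x − 33.3)² + (y − 28.8)² = 63.39².
Subtracting pairs of circle equations eliminates x²+y² and gives linear equations (the radical axes):
172.2 x − 53.0 y = 3009.17
96.2 x + 133.0 y = -3115.13
Solving the 2×2 system: x ≈ 8.4, y ≈ -29.5 km.
Check against S_05 (with the unrounded x, y): √((x + 14.8)²+(y + 37.7)²) = 24.60 ≈ 24.60 km. ✓

(8.4, -29.5)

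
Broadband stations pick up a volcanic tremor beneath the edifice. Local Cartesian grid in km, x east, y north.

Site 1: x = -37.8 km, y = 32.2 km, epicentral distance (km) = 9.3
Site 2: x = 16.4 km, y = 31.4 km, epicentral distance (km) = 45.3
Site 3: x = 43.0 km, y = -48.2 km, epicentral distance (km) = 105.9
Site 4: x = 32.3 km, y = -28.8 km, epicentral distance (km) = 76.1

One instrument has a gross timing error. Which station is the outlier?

Site 4

Solve using three stations at a time. Using Site 1, Site 2, Site 3 (subtract circle equations pairwise → linear system) gives (x, y) ≈ (-28.9, 29.6).
Distances from that point to each station vs reported:
  Site 1: calculated 9.3 vs reported 9.3 → residual 0.0 km
  Site 2: calculated 45.3 vs reported 45.3 → residual 0.0 km
  Site 3: calculated 105.9 vs reported 105.9 → residual 0.0 km
  Site 4: calculated 84.6 vs reported 76.1 → residual 8.5 km
Site 1, Site 2, Site 3 are mutually consistent (residuals ≈ 0); Site 4 is off by 8.5 km.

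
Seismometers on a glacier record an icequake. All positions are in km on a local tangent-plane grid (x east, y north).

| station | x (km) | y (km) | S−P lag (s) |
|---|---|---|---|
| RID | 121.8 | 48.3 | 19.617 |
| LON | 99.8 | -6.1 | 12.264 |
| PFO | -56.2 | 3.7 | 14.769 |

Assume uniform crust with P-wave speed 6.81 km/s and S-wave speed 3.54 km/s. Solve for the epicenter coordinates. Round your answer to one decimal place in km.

Distance from S−P lag: d = Δt · v_P v_S / (v_P − v_S) = Δt · (6.81·3.54)/(6.81−3.54) ≈ 7.3723·Δt.
So d_RID = 144.62, d_LON = 90.41, d_PFO = 108.88 km.
Circle about each station: (x − 121.8)² + (y − 48.3)² = 144.62²; (x − 99.8)² + (y + 6.1)² = 90.41²; (x + 56.2)² + (y − 3.7)² = 108.88².
Subtracting the RID equation from the LON and PFO equations removes the quadratic terms:
-44.0 x − 108.8 y = 5570.10
-356.0 x − 89.2 y = -4935.91
Solving the 2×2 system: x ≈ 29.7, y ≈ -63.2 km.

(29.7, -63.2)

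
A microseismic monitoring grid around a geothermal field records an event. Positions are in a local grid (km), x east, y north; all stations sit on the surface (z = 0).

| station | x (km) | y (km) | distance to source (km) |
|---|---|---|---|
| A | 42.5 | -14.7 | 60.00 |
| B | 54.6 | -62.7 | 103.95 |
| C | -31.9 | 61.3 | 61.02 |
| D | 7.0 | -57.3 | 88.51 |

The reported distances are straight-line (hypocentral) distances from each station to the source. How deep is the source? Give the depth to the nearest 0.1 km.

Each station gives a sphere (x−x_i)² + (y−y_i)² + z² = d_i² (stations at z=0).
Subtracting the A sphere from B and C: z² cancels, leaving linear equations in x and y:
24.2 x − 96.0 y = -2315.49
-148.8 x + 152.0 y = 2629.52
Solving: x ≈ 9.383, y ≈ 26.485 km (keep extra digits for the depth step; rounded: 9.4, 26.5).
Then from the A sphere: z² = 60.00² − (x − 42.5)² − (y + 14.7)² with x = 9.383, y = 26.485, so z ≈ 28.409 ≈ 28.4 km.
Check against D (with the unrounded solution): distance 88.50 ≈ 88.51 km. ✓

depth ≈ 28.4 km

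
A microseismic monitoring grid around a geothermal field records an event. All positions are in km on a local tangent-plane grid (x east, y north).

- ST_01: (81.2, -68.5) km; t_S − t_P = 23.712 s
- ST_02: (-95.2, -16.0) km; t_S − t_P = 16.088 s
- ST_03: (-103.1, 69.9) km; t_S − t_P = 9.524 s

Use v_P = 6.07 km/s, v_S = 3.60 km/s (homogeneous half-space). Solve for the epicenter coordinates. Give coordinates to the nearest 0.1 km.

-29.0 km east, 110.0 km north

Distance from S−P lag: d = Δt · v_P v_S / (v_P − v_S) = Δt · (6.07·3.60)/(6.07−3.60) ≈ 8.8470·Δt.
So d_ST_01 = 209.78, d_ST_02 = 142.33, d_ST_03 = 84.26 km.
Circle about each station: (x − 81.2)² + (y + 68.5)² = 209.78²; (x + 95.2)² + (y + 16.0)² = 142.33²; (x + 103.1)² + (y − 69.9)² = 84.26².
Subtracting pairs of circle equations eliminates x²+y² and gives linear equations (the radical axes):
-352.8 x + 105.0 y = 21783.17
-368.6 x + 276.8 y = 41137.83
Solving the 2×2 system: x ≈ -29.0, y ≈ 110.0 km.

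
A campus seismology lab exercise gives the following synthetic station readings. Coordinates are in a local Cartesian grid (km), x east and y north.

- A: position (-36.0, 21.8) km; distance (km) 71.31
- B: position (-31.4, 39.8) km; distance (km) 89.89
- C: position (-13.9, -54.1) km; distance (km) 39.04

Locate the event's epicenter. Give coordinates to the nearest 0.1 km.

Circle about each station: (x + 36.0)² + (y − 21.8)² = 71.31²; (x + 31.4)² + (y − 39.8)² = 89.89²; (x + 13.9)² + (y + 54.1)² = 39.04².
Subtracting the A equation from the B and C equations removes the quadratic terms:
9.2 x + 36.0 y = -2196.34
44.2 x − 151.8 y = 4909.77
Solving the 2×2 system: x ≈ -52.4, y ≈ -47.6 km.
Check against A (with the unrounded x, y): √((x + 36.0)²+(y − 21.8)²) = 71.33 ≈ 71.31 km. ✓

-52.4 km east, -47.6 km north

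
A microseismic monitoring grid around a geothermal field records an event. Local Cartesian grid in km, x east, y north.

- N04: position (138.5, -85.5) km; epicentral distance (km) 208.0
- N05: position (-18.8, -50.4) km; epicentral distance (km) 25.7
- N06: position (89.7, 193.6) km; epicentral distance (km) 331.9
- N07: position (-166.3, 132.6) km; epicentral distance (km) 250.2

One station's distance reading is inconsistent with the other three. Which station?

N05

Solve using three stations at a time. Using N04, N06, N07 (subtract circle equations pairwise → linear system) gives (x, y) ≈ (-69.0, -97.8).
Distances from that point to each station vs reported:
  N04: calculated 207.9 vs reported 208.0 → residual 0.1 km
  N05: calculated 69.1 vs reported 25.7 → residual 43.4 km
  N06: calculated 331.8 vs reported 331.9 → residual 0.1 km
  N07: calculated 250.1 vs reported 250.2 → residual 0.1 km
N04, N06, N07 are mutually consistent (residuals ≈ 0); N05 is off by 43.4 km.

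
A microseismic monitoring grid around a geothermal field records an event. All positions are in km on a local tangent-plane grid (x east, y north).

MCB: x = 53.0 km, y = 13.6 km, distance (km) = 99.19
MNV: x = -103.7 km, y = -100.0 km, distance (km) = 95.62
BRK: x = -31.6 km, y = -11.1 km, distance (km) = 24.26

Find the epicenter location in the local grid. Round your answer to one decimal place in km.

-33.3 km east, -35.3 km north

Circle about each station: (x − 53.0)² + (y − 13.6)² = 99.19²; (x + 103.7)² + (y + 100.0)² = 95.62²; (x + 31.6)² + (y + 11.1)² = 24.26².
Subtracting pairs of circle equations eliminates x²+y² and gives linear equations (the radical axes):
-313.4 x − 227.2 y = 18455.20
-169.2 x − 49.4 y = 7377.92
Solving the 2×2 system: x ≈ -33.3, y ≈ -35.3 km.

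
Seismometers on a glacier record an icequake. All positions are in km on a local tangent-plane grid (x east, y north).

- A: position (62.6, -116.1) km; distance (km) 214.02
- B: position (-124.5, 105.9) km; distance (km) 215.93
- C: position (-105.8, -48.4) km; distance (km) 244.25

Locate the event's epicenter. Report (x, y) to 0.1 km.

Circle about each station: (x − 62.6)² + (y + 116.1)² = 214.02²; (x + 124.5)² + (y − 105.9)² = 215.93²; (x + 105.8)² + (y + 48.4)² = 244.25².
Subtracting pairs of circle equations eliminates x²+y² and gives linear equations (the radical axes):
-374.2 x + 444.0 y = 8495.89
-336.8 x + 135.4 y = -17715.27
Solving the 2×2 system: x ≈ 91.2, y ≈ 96.0 km.
Check against A (with the unrounded x, y): √((x − 62.6)²+(y + 116.1)²) = 214.00 ≈ 214.02 km. ✓

(91.2, 96.0)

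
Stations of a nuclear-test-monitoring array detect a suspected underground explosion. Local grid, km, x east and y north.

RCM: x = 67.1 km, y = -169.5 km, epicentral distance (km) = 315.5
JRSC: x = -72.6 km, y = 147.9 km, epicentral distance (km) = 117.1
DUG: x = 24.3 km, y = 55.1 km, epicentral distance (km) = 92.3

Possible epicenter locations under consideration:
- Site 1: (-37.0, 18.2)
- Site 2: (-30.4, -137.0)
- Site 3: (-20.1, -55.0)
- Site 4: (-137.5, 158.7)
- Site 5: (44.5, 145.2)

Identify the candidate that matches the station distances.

Site 5

For each candidate, compare |candidate − station| to the reported distance:
Site 1: residuals RCM 100.9, JRSC 17.4, DUG 20.8 → max 100.9 km
Site 2: residuals RCM 212.7, JRSC 170.9, DUG 107.4 → max 212.7 km
Site 3: residuals RCM 171.6, JRSC 92.5, DUG 26.4 → max 171.6 km
Site 4: residuals RCM 71.3, JRSC 51.3, DUG 99.8 → max 99.8 km
Site 5: residuals RCM 0.0, JRSC 0.0, DUG 0.0 → max 0.0 km
Only Site 5 has all residuals ≈ 0.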